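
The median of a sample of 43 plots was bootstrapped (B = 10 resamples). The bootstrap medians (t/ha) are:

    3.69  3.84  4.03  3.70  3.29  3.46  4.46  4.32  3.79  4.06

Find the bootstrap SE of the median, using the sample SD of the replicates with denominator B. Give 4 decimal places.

SE* = 0.3442

Bootstrap SE is the standard deviation of the 10 replicate medians.
Mean of replicates: (3.69 + 3.84 + 4.03 + 3.70 + 3.29 + 3.46 + 4.46 + 4.32 + 3.79 + 4.06) / 10 = 38.64000 / 10 = 3.86400
Sum of squared deviations: (−0.17400)² + (−0.02400)² + (+0.16600)² + (−0.16400)² + (−0.57400)² + (−0.40400)² + (+0.59600)² + (+0.45600)² + (−0.07400)² + (+0.19600)² = 1.18504
Variance = 1.18504 / 10 = 0.11850
SE* = √0.11850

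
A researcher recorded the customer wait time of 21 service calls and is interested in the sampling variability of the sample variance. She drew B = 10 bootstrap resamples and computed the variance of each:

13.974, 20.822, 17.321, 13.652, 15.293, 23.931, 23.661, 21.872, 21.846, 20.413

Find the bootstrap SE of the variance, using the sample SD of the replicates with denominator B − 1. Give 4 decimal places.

Bootstrap SE is the standard deviation of the 10 replicate variances.
Mean of replicates: (13.974 + 20.822 + 17.321 + 13.652 + 15.293 + 23.931 + 23.661 + 21.872 + 21.846 + 20.413) / 10 = 192.78500 / 10 = 19.27850
Sum of squared deviations: (−5.30450)² + (+1.54350)² + (−1.95750)² + (−5.62650)² + (−3.98550)² + (+4.65250)² + (+4.38250)² + (+2.59350)² + (+2.56750)² + (+1.13450)² = 137.35108
Variance = 137.35108 / 9 = 15.26123
SE* = √15.26123

SE* = 3.9066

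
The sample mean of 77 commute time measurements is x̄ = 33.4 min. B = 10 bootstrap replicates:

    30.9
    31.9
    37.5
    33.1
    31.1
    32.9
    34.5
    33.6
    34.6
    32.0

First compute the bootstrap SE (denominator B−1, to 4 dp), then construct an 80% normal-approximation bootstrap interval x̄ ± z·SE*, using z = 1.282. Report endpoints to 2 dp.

(30.86, 35.94)

Mean of replicates = 33.2100; sum of squared deviations = 35.2290; SE* = √(35.2290/9) = 1.9785
Margin = 1.282 × 1.9785 = 2.536
Interval: 33.4 ± 2.536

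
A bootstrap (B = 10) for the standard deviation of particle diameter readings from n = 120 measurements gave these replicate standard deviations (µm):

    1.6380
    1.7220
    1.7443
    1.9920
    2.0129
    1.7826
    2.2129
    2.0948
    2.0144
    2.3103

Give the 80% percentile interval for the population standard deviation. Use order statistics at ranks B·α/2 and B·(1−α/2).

(1.6380, 2.2129)

Sorted replicates: 1.6380, 1.7220, 1.7443, 1.7826, 1.9920, 2.0129, 2.0144, 2.0948, 2.2129, 2.3103
α = 0.20; lower rank = 10 × 0.100 = 1; upper rank = 10 × 0.900 = 9.
The 1st smallest replicate is 1.6380; the 9th is 2.2129.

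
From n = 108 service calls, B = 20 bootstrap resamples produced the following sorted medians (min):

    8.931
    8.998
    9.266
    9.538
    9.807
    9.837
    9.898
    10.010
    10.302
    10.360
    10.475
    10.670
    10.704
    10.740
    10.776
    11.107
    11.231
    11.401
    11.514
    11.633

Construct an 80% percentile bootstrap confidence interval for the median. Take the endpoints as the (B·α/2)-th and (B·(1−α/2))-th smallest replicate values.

(8.998, 11.401)

α = 0.20; lower rank = 20 × 0.100 = 2; upper rank = 20 × 0.900 = 18.
The 2nd smallest replicate is 8.998; the 18th is 11.401.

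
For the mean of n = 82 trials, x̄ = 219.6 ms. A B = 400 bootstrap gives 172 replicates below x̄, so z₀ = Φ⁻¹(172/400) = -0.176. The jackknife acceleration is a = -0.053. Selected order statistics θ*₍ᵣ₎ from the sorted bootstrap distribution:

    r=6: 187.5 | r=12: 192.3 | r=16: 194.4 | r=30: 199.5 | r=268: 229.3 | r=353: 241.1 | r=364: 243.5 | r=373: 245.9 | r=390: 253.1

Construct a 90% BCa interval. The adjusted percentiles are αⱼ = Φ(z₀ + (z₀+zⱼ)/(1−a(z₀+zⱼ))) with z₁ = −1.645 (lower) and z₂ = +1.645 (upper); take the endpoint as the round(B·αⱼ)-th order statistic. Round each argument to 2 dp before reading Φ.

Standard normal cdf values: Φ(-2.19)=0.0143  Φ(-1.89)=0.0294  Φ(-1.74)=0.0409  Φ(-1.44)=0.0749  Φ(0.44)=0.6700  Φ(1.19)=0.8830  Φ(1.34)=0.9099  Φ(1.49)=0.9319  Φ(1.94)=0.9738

Lower: z₀ + z₁ = -0.176 + (-1.645) = -1.821; 1 − a(z₀+z₁) = 1 − (-0.053)(-1.821) = 0.9035; argument = -0.176 + (-1.821)/0.9035 = -2.1915 → -2.19.
α₁ = Φ(-2.19) = 0.0143; rank = round(400 × 0.0143) = 6; θ*₍6₎ = 187.5.
Upper: z₀ + z₂ = 1.469; 1 − a(z₀+z₂) = 1.0779; argument = 1.1869 → 1.19; α₂ = 0.8830; rank = 353; θ*₍353₎ = 241.1.

(187.5, 241.1)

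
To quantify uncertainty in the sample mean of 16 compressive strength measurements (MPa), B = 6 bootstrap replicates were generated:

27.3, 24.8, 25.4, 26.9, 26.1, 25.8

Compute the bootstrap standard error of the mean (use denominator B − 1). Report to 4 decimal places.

SE* = 0.9311

Bootstrap SE is the standard deviation of the 6 replicate means.
Mean of replicates: (27.3 + 24.8 + 25.4 + 26.9 + 26.1 + 25.8) / 6 = 156.30000 / 6 = 26.05000
Sum of squared deviations: (+1.25000)² + (−1.25000)² + (−0.65000)² + (+0.85000)² + (+0.05000)² + (−0.25000)² = 4.33500
Variance = 4.33500 / 5 = 0.86700
SE* = √0.86700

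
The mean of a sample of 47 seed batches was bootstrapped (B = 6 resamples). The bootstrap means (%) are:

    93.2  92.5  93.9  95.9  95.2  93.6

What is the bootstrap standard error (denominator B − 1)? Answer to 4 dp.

Bootstrap SE is the standard deviation of the 6 replicate means.
Mean of replicates: (93.2 + 92.5 + 93.9 + 95.9 + 95.2 + 93.6) / 6 = 564.30000 / 6 = 94.05000
Sum of squared deviations: (−0.85000)² + (−1.55000)² + (−0.15000)² + (+1.85000)² + (+1.15000)² + (−0.45000)² = 8.09500
Variance = 8.09500 / 5 = 1.61900
SE* = √1.61900

SE* = 1.2724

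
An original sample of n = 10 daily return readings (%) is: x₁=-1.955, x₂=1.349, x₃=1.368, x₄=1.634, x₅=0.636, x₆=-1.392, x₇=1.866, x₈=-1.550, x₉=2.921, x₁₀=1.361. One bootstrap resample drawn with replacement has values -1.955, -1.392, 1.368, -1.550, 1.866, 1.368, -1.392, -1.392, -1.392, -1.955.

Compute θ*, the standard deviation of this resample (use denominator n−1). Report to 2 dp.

Mean = -0.6426; sum of squared deviations = 20.8927
s² = 20.8927 / 9 = 2.3214
s = √2.3214 = 1.52

θ* = 1.52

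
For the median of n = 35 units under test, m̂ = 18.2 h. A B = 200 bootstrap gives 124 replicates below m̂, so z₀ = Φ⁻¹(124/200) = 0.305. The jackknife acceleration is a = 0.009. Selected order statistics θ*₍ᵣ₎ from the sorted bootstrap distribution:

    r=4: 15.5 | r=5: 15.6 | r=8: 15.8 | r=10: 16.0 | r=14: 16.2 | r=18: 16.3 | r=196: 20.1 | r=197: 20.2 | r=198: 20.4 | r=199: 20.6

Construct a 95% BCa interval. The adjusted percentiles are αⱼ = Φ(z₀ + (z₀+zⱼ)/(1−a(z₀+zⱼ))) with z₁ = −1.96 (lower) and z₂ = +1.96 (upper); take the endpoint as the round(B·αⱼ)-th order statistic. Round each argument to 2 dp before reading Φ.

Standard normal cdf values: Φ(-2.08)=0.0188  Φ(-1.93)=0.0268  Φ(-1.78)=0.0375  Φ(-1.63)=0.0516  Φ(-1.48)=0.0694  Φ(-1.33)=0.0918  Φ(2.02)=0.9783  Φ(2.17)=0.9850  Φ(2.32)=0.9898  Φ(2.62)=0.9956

Lower: z₀ + z₁ = 0.305 + (-1.960) = -1.655; 1 − a(z₀+z₁) = 1 − (0.009)(-1.655) = 1.0149; argument = 0.305 + (-1.655)/1.0149 = -1.3257 → -1.33.
α₁ = Φ(-1.33) = 0.0918; rank = round(200 × 0.0918) = 18; θ*₍18₎ = 16.3.
Upper: z₀ + z₂ = 2.265; 1 − a(z₀+z₂) = 0.9796; argument = 2.6171 → 2.62; α₂ = 0.9956; rank = 199; θ*₍199₎ = 20.6.

(16.3, 20.6)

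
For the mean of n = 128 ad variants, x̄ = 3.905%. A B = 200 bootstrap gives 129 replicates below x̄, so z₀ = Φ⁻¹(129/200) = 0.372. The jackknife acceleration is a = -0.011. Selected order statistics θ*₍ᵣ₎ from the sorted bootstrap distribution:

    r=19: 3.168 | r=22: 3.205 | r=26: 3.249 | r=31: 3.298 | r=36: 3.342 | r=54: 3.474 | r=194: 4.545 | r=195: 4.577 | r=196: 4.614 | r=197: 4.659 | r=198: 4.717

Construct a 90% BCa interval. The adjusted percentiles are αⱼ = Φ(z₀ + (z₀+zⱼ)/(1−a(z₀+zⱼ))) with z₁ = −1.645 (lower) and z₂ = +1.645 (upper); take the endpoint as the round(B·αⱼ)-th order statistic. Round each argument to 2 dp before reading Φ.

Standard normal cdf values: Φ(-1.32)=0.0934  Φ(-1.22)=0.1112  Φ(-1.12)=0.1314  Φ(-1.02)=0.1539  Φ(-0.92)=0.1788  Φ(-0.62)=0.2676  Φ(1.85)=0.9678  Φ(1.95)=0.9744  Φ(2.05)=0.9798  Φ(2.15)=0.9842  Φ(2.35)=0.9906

(3.342, 4.717)

Lower: z₀ + z₁ = 0.372 + (-1.645) = -1.273; 1 − a(z₀+z₁) = 1 − (-0.011)(-1.273) = 0.9860; argument = 0.372 + (-1.273)/0.9860 = -0.9191 → -0.92.
α₁ = Φ(-0.92) = 0.1788; rank = round(200 × 0.1788) = 36; θ*₍36₎ = 3.342.
Upper: z₀ + z₂ = 2.017; 1 − a(z₀+z₂) = 1.0222; argument = 2.3452 → 2.35; α₂ = 0.9906; rank = 198; θ*₍198₎ = 4.717.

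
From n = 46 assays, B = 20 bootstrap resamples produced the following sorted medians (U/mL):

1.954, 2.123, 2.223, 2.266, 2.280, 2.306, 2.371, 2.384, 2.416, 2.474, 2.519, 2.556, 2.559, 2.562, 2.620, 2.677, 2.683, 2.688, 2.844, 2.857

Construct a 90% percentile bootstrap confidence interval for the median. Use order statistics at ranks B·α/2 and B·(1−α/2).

α = 0.10; lower rank = 20 × 0.050 = 1; upper rank = 20 × 0.950 = 19.
The 1st smallest replicate is 1.954; the 19th is 2.844.

(1.954, 2.844)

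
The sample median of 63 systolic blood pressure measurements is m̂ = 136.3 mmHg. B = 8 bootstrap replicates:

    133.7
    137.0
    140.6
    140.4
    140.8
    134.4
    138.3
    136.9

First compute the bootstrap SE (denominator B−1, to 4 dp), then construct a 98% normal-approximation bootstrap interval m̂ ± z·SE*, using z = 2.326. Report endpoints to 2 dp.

(129.86, 142.74)

Mean of replicates = 137.7625; sum of squared deviations = 53.6588; SE* = √(53.6588/7) = 2.7687
Margin = 2.326 × 2.7687 = 6.440
Interval: 136.3 ± 6.440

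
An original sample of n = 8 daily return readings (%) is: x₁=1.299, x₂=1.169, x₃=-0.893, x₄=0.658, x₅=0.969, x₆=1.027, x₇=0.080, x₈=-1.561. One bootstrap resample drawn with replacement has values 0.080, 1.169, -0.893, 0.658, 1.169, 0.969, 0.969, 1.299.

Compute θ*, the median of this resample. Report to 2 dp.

θ* = 0.97

Sorted: -0.893, 0.080, 0.658, 0.969, 0.969, 1.169, 1.169, 1.299
Median = average of the two middle values = 0.97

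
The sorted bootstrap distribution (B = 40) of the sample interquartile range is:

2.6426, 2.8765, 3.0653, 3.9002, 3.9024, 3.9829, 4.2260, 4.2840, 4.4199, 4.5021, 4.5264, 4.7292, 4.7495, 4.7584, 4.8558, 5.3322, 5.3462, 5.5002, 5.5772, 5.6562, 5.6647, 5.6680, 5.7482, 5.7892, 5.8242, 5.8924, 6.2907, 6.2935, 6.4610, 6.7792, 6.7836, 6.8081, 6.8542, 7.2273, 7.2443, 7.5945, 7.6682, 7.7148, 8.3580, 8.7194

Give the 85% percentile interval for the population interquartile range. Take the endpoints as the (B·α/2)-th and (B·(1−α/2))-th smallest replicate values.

(3.0653, 7.6682)

α = 0.15; lower rank = 40 × 0.075 = 3; upper rank = 40 × 0.925 = 37.
The 3rd smallest replicate is 3.0653; the 37th is 7.6682.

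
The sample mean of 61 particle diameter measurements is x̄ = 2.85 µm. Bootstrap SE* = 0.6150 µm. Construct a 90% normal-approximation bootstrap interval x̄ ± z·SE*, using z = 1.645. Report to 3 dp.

Margin = 1.645 × 0.6150 = 1.0117
Interval: 2.85 ± 1.0117

(1.838, 3.862)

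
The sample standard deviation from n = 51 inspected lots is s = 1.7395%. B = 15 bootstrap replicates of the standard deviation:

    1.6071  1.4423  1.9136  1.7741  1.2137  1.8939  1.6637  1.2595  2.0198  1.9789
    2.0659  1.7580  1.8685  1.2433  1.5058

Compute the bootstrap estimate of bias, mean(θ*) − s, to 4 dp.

mean(θ*) = (1.6071 + 1.4423 + 1.9136 + 1.7741 + 1.2137 + 1.8939 + 1.6637 + 1.2595 + 2.0198 + 1.9789 + 2.0659 + 1.7580 + 1.8685 + 1.2433 + 1.5058) / 15 = 1.68054
bias = 1.68054 − 1.7395

bias = −0.0590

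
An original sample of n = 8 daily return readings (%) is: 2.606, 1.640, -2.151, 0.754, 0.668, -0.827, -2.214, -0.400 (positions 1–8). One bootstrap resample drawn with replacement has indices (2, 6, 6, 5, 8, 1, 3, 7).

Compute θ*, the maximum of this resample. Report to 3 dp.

Resample values: 1.640, -0.827, -0.827, 0.668, -0.400, 2.606, -2.151, -2.214.
Maximum = 2.606

θ* = 2.606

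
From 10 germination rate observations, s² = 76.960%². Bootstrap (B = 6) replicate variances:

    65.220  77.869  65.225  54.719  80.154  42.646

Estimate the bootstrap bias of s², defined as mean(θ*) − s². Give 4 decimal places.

bias = −12.6545

mean(θ*) = (65.220 + 77.869 + 65.225 + 54.719 + 80.154 + 42.646) / 6 = 64.30550
bias = 64.30550 − 76.960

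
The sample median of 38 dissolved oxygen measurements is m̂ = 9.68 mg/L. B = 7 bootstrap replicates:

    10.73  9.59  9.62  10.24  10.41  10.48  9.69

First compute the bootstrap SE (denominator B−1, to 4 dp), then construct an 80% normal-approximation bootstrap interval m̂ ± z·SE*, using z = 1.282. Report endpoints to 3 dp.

(9.080, 10.280)

Mean of replicates = 10.1086; sum of squared deviations = 1.3151; SE* = √(1.3151/6) = 0.4682
Margin = 1.282 × 0.4682 = 0.6002
Interval: 9.68 ± 0.6002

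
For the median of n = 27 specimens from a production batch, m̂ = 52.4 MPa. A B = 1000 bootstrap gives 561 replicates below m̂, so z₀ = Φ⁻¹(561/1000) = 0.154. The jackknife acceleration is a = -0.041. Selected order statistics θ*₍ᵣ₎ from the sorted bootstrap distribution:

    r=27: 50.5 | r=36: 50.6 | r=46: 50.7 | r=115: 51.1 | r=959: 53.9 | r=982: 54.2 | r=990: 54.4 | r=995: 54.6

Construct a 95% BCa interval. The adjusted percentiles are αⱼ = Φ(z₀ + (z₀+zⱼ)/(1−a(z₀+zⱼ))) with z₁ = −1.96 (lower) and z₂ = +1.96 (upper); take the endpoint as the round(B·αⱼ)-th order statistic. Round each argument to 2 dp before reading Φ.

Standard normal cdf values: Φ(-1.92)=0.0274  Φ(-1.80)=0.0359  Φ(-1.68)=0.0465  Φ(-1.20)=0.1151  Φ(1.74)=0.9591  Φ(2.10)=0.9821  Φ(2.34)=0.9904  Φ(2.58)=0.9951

Lower: z₀ + z₁ = 0.154 + (-1.960) = -1.806; 1 − a(z₀+z₁) = 1 − (-0.041)(-1.806) = 0.9260; argument = 0.154 + (-1.806)/0.9260 = -1.7964 → -1.80.
α₁ = Φ(-1.80) = 0.0359; rank = round(1000 × 0.0359) = 36; θ*₍36₎ = 50.6.
Upper: z₀ + z₂ = 2.114; 1 − a(z₀+z₂) = 1.0867; argument = 2.0994 → 2.10; α₂ = 0.9821; rank = 982; θ*₍982₎ = 54.2.

(50.6, 54.2)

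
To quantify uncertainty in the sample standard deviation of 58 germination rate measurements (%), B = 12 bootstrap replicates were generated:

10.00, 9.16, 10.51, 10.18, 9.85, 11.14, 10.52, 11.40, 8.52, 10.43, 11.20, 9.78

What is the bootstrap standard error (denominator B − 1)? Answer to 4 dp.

Bootstrap SE is the standard deviation of the 12 replicate standard deviations.
Mean of replicates: (10.00 + 9.16 + 10.51 + 10.18 + 9.85 + 11.14 + 10.52 + 11.40 + 8.52 + 10.43 + 11.20 + 9.78) / 12 = 122.69000 / 12 = 10.22417
Sum of squared deviations: (−0.22417)² + (−1.06417)² + (+0.28583)² + (−0.04417)² + (−0.37417)² + (+0.91583)² + (+0.29583)² + (+1.17583)² + (−1.70417)² + (+0.20583)² + (+0.97583)² + (−0.44417)² = 7.81129
Variance = 7.81129 / 11 = 0.71012
SE* = √0.71012

SE* = 0.8427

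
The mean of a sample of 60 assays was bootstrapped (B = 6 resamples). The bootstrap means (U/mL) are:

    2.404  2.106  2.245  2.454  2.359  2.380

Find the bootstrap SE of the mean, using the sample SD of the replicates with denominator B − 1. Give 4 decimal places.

SE* = 0.1276

Bootstrap SE is the standard deviation of the 6 replicate means.
Mean of replicates: (2.404 + 2.106 + 2.245 + 2.454 + 2.359 + 2.380) / 6 = 13.94800 / 6 = 2.32467
Sum of squared deviations: (+0.07933)² + (−0.21867)² + (−0.07967)² + (+0.12933)² + (+0.03433)² + (+0.05533)² = 0.08142
Variance = 0.08142 / 5 = 0.01628
SE* = √0.01628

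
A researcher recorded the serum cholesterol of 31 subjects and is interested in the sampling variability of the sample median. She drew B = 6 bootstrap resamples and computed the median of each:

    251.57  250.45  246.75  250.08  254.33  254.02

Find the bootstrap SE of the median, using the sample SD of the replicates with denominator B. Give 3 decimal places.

SE* = 2.566

Bootstrap SE is the standard deviation of the 6 replicate medians.
Mean of replicates: (251.57 + 250.45 + 246.75 + 250.08 + 254.33 + 254.02) / 6 = 1507.2000 / 6 = 251.2000
Sum of squared deviations: (+0.3700)² + (−0.7500)² + (−4.4500)² + (−1.1200)² + (+3.1300)² + (+2.8200)² = 39.5056
Variance = 39.5056 / 6 = 6.5843
SE* = √6.5843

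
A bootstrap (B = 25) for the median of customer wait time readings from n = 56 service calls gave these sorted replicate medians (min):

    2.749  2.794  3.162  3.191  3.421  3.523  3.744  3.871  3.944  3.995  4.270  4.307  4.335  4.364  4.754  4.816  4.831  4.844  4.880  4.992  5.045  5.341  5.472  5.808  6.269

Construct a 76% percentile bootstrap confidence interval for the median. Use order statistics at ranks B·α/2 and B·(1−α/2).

(3.162, 5.341)

α = 0.24; lower rank = 25 × 0.120 = 3; upper rank = 25 × 0.880 = 22.
The 3rd smallest replicate is 3.162; the 22nd is 5.341.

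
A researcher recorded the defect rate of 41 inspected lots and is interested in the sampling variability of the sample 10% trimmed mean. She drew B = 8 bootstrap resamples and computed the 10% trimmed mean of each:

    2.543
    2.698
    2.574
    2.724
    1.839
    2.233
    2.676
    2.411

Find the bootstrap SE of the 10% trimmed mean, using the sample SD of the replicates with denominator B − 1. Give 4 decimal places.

Bootstrap SE is the standard deviation of the 8 replicate 10% trimmed means.
Mean of replicates: (2.543 + 2.698 + 2.574 + 2.724 + 1.839 + 2.233 + 2.676 + 2.411) / 8 = 19.69800 / 8 = 2.46225
Sum of squared deviations: (+0.08075)² + (+0.23575)² + (+0.11175)² + (+0.26175)² + (−0.62325)² + (−0.22925)² + (+0.21375)² + (−0.05125)² = 0.63241
Variance = 0.63241 / 7 = 0.09034
SE* = √0.09034

SE* = 0.3006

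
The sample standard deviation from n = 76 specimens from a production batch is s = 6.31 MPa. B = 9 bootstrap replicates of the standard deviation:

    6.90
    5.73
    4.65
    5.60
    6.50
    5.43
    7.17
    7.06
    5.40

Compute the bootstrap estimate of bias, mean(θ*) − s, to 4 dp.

mean(θ*) = (6.90 + 5.73 + 4.65 + 5.60 + 6.50 + 5.43 + 7.17 + 7.06 + 5.40) / 9 = 6.04889
bias = 6.04889 − 6.31

bias = −0.2611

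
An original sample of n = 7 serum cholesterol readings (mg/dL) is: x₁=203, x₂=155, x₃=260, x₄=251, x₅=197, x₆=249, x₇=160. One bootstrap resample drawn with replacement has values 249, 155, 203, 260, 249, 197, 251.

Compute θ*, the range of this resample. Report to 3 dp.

θ* = 105.000

Range = 260 − 155 = 105.000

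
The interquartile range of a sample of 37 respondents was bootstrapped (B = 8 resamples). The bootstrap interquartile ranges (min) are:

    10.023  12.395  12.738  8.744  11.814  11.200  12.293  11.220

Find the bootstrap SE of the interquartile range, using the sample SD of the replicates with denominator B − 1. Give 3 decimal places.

SE* = 1.347

Bootstrap SE is the standard deviation of the 8 replicate interquartile ranges.
Mean of replicates: (10.023 + 12.395 + 12.738 + 8.744 + 11.814 + 11.200 + 12.293 + 11.220) / 8 = 90.4270 / 8 = 11.3034
Sum of squared deviations: (−1.2804)² + (+1.0916)² + (+1.4346)² + (−2.5594)² + (+0.5106)² + (−0.1034)² + (+0.9896)² + (−0.0834)² = 12.6973
Variance = 12.6973 / 7 = 1.8139
SE* = √1.8139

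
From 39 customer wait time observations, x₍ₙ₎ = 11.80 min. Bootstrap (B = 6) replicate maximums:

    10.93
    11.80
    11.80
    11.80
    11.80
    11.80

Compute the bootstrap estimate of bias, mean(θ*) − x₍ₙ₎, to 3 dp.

bias = −0.145

mean(θ*) = (10.93 + 11.80 + 11.80 + 11.80 + 11.80 + 11.80) / 6 = 11.6550
bias = 11.6550 − 11.80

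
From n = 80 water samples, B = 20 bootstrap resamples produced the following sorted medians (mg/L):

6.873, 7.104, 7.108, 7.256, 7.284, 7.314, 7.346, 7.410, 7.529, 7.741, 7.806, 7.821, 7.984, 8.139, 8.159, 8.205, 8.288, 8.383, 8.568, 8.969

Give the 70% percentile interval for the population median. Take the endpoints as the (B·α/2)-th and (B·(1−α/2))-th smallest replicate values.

α = 0.30; lower rank = 20 × 0.150 = 3; upper rank = 20 × 0.850 = 17.
The 3rd smallest replicate is 7.108; the 17th is 8.288.

(7.108, 8.288)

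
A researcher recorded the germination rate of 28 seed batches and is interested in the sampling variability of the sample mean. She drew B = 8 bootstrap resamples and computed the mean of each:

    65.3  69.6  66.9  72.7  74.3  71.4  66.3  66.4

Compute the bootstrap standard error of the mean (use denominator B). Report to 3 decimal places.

SE* = 3.161

Bootstrap SE is the standard deviation of the 8 replicate means.
Mean of replicates: (65.3 + 69.6 + 66.9 + 72.7 + 74.3 + 71.4 + 66.3 + 66.4) / 8 = 552.9000 / 8 = 69.1125
Sum of squared deviations: (−3.8125)² + (+0.4875)² + (−2.2125)² + (+3.5875)² + (+5.1875)² + (+2.2875)² + (−2.8125)² + (−2.7125)² = 79.9487
Variance = 79.9487 / 8 = 9.9936
SE* = √9.9936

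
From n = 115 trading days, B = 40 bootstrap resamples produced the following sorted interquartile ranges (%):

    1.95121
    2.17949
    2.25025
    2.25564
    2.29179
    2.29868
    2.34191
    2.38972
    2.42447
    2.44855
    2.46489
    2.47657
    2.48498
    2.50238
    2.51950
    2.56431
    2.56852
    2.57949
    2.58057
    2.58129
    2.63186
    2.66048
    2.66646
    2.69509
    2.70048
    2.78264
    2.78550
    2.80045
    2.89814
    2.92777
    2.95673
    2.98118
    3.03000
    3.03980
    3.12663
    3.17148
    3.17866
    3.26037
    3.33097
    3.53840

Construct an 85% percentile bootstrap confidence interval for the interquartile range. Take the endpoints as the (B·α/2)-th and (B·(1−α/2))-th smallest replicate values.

(2.25025, 3.17866)

α = 0.15; lower rank = 40 × 0.075 = 3; upper rank = 40 × 0.925 = 37.
The 3rd smallest replicate is 2.25025; the 37th is 3.17866.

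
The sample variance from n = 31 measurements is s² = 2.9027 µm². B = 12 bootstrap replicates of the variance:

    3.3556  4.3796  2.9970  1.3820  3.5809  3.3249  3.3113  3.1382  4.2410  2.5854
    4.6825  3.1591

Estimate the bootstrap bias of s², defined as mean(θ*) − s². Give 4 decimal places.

bias = +0.4421

mean(θ*) = (3.3556 + 4.3796 + 2.9970 + 1.3820 + 3.5809 + 3.3249 + 3.3113 + 3.1382 + 4.2410 + 2.5854 + 4.6825 + 3.1591) / 12 = 3.34479
bias = 3.34479 − 2.9027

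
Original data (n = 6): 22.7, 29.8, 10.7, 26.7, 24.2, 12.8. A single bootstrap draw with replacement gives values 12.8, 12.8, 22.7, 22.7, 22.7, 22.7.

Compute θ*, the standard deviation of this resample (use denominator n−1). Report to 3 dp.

θ* = 5.112

Mean = 19.4000; sum of squared deviations = 130.6800
s² = 130.6800 / 5 = 26.1360
s = √26.1360 = 5.112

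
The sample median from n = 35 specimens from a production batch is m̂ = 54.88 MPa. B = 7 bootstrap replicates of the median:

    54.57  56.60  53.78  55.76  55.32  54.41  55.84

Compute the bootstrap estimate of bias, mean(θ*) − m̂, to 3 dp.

mean(θ*) = (54.57 + 56.60 + 53.78 + 55.76 + 55.32 + 54.41 + 55.84) / 7 = 55.1829
bias = 55.1829 − 54.88

bias = +0.303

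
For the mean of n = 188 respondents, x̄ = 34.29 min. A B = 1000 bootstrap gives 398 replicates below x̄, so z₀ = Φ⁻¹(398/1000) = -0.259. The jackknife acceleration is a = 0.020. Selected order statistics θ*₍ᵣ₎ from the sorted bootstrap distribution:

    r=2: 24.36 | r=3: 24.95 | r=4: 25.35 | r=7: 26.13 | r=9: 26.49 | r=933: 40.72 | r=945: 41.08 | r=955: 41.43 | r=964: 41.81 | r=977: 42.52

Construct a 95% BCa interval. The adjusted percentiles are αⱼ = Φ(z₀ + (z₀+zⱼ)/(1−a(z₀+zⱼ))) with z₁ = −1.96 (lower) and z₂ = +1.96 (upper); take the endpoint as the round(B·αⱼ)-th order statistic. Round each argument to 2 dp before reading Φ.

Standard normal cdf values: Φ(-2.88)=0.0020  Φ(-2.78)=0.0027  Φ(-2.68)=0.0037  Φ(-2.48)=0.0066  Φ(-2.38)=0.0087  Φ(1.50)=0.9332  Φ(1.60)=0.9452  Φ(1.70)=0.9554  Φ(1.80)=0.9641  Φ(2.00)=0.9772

(26.49, 40.72)

Lower: z₀ + z₁ = -0.259 + (-1.960) = -2.219; 1 − a(z₀+z₁) = 1 − (0.020)(-2.219) = 1.0444; argument = -0.259 + (-2.219)/1.0444 = -2.3837 → -2.38.
α₁ = Φ(-2.38) = 0.0087; rank = round(1000 × 0.0087) = 9; θ*₍9₎ = 26.49.
Upper: z₀ + z₂ = 1.701; 1 − a(z₀+z₂) = 0.9660; argument = 1.5019 → 1.50; α₂ = 0.9332; rank = 933; θ*₍933₎ = 40.72.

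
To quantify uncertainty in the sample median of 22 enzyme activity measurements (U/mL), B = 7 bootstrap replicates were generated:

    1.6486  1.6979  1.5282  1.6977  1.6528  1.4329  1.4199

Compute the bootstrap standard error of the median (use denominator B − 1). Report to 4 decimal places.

Bootstrap SE is the standard deviation of the 7 replicate medians.
Mean of replicates: (1.6486 + 1.6979 + 1.5282 + 1.6977 + 1.6528 + 1.4329 + 1.4199) / 7 = 11.07800 / 7 = 1.58257
Sum of squared deviations: (+0.06603)² + (+0.11533)² + (−0.05437)² + (+0.11513)² + (+0.07023)² + (−0.14967)² + (−0.16267)² = 0.08767
Variance = 0.08767 / 6 = 0.01461
SE* = √0.01461

SE* = 0.1209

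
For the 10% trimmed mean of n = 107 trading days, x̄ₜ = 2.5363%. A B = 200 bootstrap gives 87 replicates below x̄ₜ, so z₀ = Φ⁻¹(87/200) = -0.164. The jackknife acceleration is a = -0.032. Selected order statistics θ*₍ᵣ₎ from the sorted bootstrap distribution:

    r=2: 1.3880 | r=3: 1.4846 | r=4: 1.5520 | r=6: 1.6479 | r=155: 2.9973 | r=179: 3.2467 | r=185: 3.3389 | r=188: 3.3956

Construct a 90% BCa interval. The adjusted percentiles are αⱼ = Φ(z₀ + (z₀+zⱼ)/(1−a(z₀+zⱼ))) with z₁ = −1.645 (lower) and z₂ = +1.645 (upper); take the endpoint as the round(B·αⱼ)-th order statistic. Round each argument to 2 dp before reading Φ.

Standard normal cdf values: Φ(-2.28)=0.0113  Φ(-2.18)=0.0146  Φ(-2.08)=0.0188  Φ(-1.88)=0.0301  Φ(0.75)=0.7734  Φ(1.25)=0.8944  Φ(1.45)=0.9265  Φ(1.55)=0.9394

Lower: z₀ + z₁ = -0.164 + (-1.645) = -1.809; 1 − a(z₀+z₁) = 1 − (-0.032)(-1.809) = 0.9421; argument = -0.164 + (-1.809)/0.9421 = -2.0842 → -2.08.
α₁ = Φ(-2.08) = 0.0188; rank = round(200 × 0.0188) = 4; θ*₍4₎ = 1.5520.
Upper: z₀ + z₂ = 1.481; 1 − a(z₀+z₂) = 1.0474; argument = 1.2500 → 1.25; α₂ = 0.8944; rank = 179; θ*₍179₎ = 3.2467.

(1.5520, 3.2467)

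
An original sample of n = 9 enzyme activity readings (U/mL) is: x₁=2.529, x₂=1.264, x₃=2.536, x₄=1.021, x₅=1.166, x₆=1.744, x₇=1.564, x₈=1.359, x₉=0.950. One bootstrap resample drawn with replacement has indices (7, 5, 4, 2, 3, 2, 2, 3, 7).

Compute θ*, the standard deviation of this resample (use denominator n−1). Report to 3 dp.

Resample values: 1.564, 1.166, 1.021, 1.264, 2.536, 1.264, 1.264, 2.536, 1.564.
Mean = 1.5754; sum of squared deviations = 2.6116
s² = 2.6116 / 8 = 0.3265
s = √0.3265 = 0.571

θ* = 0.571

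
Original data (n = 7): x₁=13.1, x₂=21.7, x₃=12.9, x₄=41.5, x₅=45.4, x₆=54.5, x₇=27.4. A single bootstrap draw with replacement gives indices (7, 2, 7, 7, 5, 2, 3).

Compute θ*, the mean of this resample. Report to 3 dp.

θ* = 26.271

Resample values: 27.4, 21.7, 27.4, 27.4, 45.4, 21.7, 12.9.
Mean = (27.4 + 21.7 + 27.4 + 27.4 + 45.4 + 21.7 + 12.9) / 7 = 183.90 / 7 = 26.271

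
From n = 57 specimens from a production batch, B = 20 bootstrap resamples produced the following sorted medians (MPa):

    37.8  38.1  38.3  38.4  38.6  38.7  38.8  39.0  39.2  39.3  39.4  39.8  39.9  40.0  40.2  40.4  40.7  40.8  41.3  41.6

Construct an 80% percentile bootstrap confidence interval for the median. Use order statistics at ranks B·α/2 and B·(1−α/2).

α = 0.20; lower rank = 20 × 0.100 = 2; upper rank = 20 × 0.900 = 18.
The 2nd smallest replicate is 38.1; the 18th is 40.8.

(38.1, 40.8)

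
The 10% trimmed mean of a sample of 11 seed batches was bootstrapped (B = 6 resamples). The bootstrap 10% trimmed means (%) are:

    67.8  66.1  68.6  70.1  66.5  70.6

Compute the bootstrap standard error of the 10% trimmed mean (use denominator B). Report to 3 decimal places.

SE* = 1.681

Bootstrap SE is the standard deviation of the 6 replicate 10% trimmed means.
Mean of replicates: (67.8 + 66.1 + 68.6 + 70.1 + 66.5 + 70.6) / 6 = 409.7000 / 6 = 68.2833
Sum of squared deviations: (−0.4833)² + (−2.1833)² + (+0.3167)² + (+1.8167)² + (−1.7833)² + (+2.3167)² = 16.9483
Variance = 16.9483 / 6 = 2.8247
SE* = √2.8247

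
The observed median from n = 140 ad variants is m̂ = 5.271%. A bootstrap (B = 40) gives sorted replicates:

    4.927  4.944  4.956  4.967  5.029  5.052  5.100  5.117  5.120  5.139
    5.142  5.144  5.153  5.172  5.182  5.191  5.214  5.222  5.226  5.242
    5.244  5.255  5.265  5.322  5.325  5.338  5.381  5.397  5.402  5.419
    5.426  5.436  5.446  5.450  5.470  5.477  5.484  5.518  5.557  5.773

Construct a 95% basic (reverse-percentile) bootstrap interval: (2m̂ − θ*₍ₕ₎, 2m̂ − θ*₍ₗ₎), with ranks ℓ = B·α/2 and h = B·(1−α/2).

(4.985, 5.615)

Percentile endpoints at ranks 1 and 39: θ*₍1₎ = 4.927, θ*₍39₎ = 5.557.
Basic interval reflects these around m̂:
  lower = 2 × 5.271 − 5.557 = 4.985
  upper = 2 × 5.271 − 4.927 = 5.615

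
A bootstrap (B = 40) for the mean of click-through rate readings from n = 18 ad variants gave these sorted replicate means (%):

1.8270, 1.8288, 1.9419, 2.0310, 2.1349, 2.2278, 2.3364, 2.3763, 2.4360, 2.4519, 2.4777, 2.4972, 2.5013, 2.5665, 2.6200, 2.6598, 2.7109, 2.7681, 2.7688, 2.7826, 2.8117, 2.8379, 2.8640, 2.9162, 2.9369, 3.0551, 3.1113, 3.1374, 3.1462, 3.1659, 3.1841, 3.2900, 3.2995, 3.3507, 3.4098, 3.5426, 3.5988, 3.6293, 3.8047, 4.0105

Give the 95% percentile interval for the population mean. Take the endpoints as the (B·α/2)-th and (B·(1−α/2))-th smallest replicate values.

(1.8270, 3.8047)

α = 0.05; lower rank = 40 × 0.025 = 1; upper rank = 40 × 0.975 = 39.
The 1st smallest replicate is 1.8270; the 39th is 3.8047.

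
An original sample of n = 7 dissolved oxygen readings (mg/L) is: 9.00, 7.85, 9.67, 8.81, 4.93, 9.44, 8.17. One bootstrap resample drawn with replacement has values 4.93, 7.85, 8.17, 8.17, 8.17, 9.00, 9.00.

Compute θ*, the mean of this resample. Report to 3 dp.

Mean = (4.93 + 7.85 + 8.17 + 8.17 + 8.17 + 9.00 + 9.00) / 7 = 55.290 / 7 = 7.899

θ* = 7.899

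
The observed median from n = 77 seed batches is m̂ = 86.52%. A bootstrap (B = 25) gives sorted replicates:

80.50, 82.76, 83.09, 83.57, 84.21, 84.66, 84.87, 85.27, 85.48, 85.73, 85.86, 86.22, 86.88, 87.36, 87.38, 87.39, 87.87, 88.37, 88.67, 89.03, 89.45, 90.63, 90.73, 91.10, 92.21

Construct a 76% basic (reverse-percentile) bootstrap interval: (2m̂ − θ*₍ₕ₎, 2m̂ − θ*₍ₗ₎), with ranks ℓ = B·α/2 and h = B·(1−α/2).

(82.41, 89.95)

Percentile endpoints at ranks 3 and 22: θ*₍3₎ = 83.09, θ*₍22₎ = 90.63.
Basic interval reflects these around m̂:
  lower = 2 × 86.52 − 90.63 = 82.41
  upper = 2 × 86.52 − 83.09 = 89.95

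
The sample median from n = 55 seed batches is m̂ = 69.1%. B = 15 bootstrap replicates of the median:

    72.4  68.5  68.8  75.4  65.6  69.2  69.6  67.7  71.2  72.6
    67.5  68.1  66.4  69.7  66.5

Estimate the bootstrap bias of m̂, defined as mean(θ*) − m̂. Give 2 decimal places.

bias = +0.18

mean(θ*) = (72.4 + 68.5 + 68.8 + 75.4 + 65.6 + 69.2 + 69.6 + 67.7 + 71.2 + 72.6 + 67.5 + 68.1 + 66.4 + 69.7 + 66.5) / 15 = 69.280
bias = 69.280 − 69.1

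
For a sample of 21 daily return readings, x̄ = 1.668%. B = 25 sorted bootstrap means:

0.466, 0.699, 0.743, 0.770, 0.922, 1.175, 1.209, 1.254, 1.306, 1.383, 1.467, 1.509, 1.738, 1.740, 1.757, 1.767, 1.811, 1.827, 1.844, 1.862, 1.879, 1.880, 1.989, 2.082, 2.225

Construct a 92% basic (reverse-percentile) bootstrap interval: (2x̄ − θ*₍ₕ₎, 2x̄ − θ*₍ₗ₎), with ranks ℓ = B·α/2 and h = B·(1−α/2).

Percentile endpoints at ranks 1 and 24: θ*₍1₎ = 0.466, θ*₍24₎ = 2.082.
Basic interval reflects these around x̄:
  lower = 2 × 1.668 − 2.082 = 1.254
  upper = 2 × 1.668 − 0.466 = 2.870

(1.254, 2.870)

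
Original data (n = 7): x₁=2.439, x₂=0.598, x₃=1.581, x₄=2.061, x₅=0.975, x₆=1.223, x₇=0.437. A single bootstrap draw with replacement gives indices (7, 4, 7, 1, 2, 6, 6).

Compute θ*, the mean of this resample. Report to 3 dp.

θ* = 1.203

Resample values: 0.437, 2.061, 0.437, 2.439, 0.598, 1.223, 1.223.
Mean = (0.437 + 2.061 + 0.437 + 2.439 + 0.598 + 1.223 + 1.223) / 7 = 8.4180 / 7 = 1.203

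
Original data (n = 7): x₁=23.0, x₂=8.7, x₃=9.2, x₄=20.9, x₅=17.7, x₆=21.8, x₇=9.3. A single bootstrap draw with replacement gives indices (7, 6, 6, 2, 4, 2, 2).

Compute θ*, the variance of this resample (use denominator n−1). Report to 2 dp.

θ* = 45.86

Resample values: 9.3, 21.8, 21.8, 8.7, 20.9, 8.7, 8.7.
Mean = 14.2714; sum of squared deviations = 275.1343
s² = 275.1343 / 6 = 45.8557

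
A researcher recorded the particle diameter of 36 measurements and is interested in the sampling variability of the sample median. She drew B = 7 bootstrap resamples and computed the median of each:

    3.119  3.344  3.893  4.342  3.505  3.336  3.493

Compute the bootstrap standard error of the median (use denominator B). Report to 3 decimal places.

Bootstrap SE is the standard deviation of the 7 replicate medians.
Mean of replicates: (3.119 + 3.344 + 3.893 + 4.342 + 3.505 + 3.336 + 3.493) / 7 = 25.0320 / 7 = 3.5760
Sum of squared deviations: (−0.4570)² + (−0.2320)² + (+0.3170)² + (+0.7660)² + (−0.0710)² + (−0.2400)² + (−0.0830)² = 1.0194
Variance = 1.0194 / 7 = 0.1456
SE* = √0.1456

SE* = 0.382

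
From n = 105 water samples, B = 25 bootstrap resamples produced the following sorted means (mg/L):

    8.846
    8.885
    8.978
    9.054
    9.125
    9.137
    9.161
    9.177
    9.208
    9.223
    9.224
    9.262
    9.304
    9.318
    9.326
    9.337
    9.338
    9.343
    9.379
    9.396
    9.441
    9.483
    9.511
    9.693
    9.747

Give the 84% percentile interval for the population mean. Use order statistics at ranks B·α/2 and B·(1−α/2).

α = 0.16; lower rank = 25 × 0.080 = 2; upper rank = 25 × 0.920 = 23.
The 2nd smallest replicate is 8.885; the 23rd is 9.511.

(8.885, 9.511)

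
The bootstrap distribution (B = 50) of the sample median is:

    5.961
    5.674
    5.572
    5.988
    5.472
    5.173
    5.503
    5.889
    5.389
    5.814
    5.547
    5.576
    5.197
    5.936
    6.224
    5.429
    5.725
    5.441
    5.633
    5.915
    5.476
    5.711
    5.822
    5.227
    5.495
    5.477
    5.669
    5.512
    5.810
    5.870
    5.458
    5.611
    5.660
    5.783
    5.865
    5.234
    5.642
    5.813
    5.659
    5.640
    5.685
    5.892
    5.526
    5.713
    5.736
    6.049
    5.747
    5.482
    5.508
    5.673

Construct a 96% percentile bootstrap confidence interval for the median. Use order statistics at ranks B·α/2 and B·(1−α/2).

(5.173, 6.049)

Sorted replicates: 5.173, 5.197, 5.227, 5.234, 5.389, 5.429, 5.441, 5.458, 5.472, 5.476, 5.477, 5.482, 5.495, 5.503, 5.508, 5.512, 5.526, 5.547, 5.572, 5.576, 5.611, 5.633, 5.640, 5.642, 5.659, 5.660, 5.669, 5.673, 5.674, 5.685, 5.711, 5.713, 5.725, 5.736, 5.747, 5.783, 5.810, 5.813, 5.814, 5.822, 5.865, 5.870, 5.889, 5.892, 5.915, 5.936, 5.961, 5.988, 6.049, 6.224
α = 0.04; lower rank = 50 × 0.020 = 1; upper rank = 50 × 0.980 = 49.
The 1st smallest replicate is 5.173; the 49th is 6.049.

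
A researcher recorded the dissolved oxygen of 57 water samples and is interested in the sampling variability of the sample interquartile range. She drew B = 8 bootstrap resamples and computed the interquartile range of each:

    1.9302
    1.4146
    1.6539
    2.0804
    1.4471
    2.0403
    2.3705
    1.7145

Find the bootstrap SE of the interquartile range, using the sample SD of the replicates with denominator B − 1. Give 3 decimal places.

Bootstrap SE is the standard deviation of the 8 replicate interquartile ranges.
Mean of replicates: (1.9302 + 1.4146 + 1.6539 + 2.0804 + 1.4471 + 2.0403 + 2.3705 + 1.7145) / 8 = 14.65150 / 8 = 1.83144
Sum of squared deviations: (+0.09876)² + (−0.41684)² + (−0.17754)² + (+0.24896)² + (−0.38434)² + (+0.20886)² + (+0.53906)² + (−0.11694)² = 0.77261
Variance = 0.77261 / 7 = 0.11037
SE* = √0.11037

SE* = 0.332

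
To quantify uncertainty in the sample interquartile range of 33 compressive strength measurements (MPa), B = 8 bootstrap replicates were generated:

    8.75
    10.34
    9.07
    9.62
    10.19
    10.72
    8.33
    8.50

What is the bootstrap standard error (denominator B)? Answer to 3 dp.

Bootstrap SE is the standard deviation of the 8 replicate interquartile ranges.
Mean of replicates: (8.75 + 10.34 + 9.07 + 9.62 + 10.19 + 10.72 + 8.33 + 8.50) / 8 = 75.5200 / 8 = 9.4400
Sum of squared deviations: (−0.6900)² + (+0.9000)² + (−0.3700)² + (+0.1800)² + (+0.7500)² + (+1.2800)² + (−1.1100)² + (−0.9400)² = 5.7720
Variance = 5.7720 / 8 = 0.7215
SE* = √0.7215

SE* = 0.849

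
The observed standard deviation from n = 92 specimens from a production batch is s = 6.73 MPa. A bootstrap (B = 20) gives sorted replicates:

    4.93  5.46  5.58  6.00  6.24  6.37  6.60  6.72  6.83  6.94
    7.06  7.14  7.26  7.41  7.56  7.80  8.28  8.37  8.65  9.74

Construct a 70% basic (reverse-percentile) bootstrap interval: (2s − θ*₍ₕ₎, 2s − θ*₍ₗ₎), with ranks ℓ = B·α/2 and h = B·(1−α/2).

Percentile endpoints at ranks 3 and 17: θ*₍3₎ = 5.58, θ*₍17₎ = 8.28.
Basic interval reflects these around s:
  lower = 2 × 6.73 − 8.28 = 5.18
  upper = 2 × 6.73 − 5.58 = 7.88

(5.18, 7.88)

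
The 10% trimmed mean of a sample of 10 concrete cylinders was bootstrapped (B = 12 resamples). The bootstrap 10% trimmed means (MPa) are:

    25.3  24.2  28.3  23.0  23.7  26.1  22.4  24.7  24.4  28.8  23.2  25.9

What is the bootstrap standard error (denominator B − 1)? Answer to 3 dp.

Bootstrap SE is the standard deviation of the 12 replicate 10% trimmed means.
Mean of replicates: (25.3 + 24.2 + 28.3 + 23.0 + 23.7 + 26.1 + 22.4 + 24.7 + 24.4 + 28.8 + 23.2 + 25.9) / 12 = 300.0000 / 12 = 25.0000
Sum of squared deviations: (+0.3000)² + (−0.8000)² + (+3.3000)² + (−2.0000)² + (−1.3000)² + (+1.1000)² + (−2.6000)² + (−0.3000)² + (−0.6000)² + (+3.8000)² + (−1.8000)² + (+0.9000)² = 44.2200
Variance = 44.2200 / 11 = 4.0200
SE* = √4.0200

SE* = 2.005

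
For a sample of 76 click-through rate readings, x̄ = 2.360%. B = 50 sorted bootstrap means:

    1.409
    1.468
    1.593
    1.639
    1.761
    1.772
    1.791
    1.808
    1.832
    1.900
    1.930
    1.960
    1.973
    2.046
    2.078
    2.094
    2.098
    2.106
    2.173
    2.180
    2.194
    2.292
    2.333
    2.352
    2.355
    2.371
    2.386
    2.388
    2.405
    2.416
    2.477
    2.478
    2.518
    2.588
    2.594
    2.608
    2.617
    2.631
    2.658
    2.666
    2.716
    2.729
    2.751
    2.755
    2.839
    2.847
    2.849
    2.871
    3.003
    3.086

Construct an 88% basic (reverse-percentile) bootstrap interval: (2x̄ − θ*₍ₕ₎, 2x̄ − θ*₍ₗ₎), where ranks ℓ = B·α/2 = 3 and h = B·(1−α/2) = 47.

Percentile endpoints at ranks 3 and 47: θ*₍3₎ = 1.593, θ*₍47₎ = 2.849.
Basic interval reflects these around x̄:
  lower = 2 × 2.360 − 2.849 = 1.871
  upper = 2 × 2.360 − 1.593 = 3.127

(1.871, 3.127)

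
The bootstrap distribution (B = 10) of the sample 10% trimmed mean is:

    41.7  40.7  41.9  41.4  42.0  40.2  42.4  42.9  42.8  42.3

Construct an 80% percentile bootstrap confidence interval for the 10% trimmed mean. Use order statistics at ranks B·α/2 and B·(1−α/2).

Sorted replicates: 40.2, 40.7, 41.4, 41.7, 41.9, 42.0, 42.3, 42.4, 42.8, 42.9
α = 0.20; lower rank = 10 × 0.100 = 1; upper rank = 10 × 0.900 = 9.
The 1st smallest replicate is 40.2; the 9th is 42.8.

(40.2, 42.8)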